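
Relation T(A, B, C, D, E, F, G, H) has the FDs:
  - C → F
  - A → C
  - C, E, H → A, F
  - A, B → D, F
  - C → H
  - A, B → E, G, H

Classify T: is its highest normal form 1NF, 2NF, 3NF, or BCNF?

1NF

Candidate keys: {A, B}, {B, C, E}. Prime attributes: {A, B, C, E}.
For C → F we have {C}⁺ = {C, F, H}; {C} is not a superkey, so BCNF fails.
C → F determines the non-prime attribute {F} from a non-superkey — 3NF is violated.
Since {A} ⊂ {A, B} and {A}⁺ ⊇ {F, H} with {F, H} non-prime, there is a partial dependency; 2NF fails.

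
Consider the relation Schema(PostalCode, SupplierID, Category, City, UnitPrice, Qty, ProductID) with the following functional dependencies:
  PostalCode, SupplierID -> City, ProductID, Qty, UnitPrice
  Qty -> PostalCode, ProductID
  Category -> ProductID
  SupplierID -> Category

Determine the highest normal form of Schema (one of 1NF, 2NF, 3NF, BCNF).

1NF

Candidate keys: {PostalCode, SupplierID}, {Qty, SupplierID}. Prime attributes: {PostalCode, Qty, SupplierID}.
Qty -> PostalCode, ProductID: {Qty}⁺ = {PostalCode, ProductID, Qty}, which is not all of the attributes, so the left side is not a superkey — BCNF is violated.
Qty -> PostalCode, ProductID determines the non-prime attribute {ProductID} from a non-superkey — 3NF is violated.
{SupplierID} is a proper subset of the key {PostalCode, SupplierID}, and {SupplierID}⁺ contains the non-prime attributes {Category, ProductID} — a partial dependency, so 2NF is violated.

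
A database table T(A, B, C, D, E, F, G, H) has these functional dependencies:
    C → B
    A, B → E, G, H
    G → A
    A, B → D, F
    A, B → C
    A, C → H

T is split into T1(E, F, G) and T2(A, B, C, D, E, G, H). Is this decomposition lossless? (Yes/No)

Common attributes: {E, G}; their closure is {A, E, G}.
Neither T1 nor T2 is contained in that closure, so the decomposition is lossy.

No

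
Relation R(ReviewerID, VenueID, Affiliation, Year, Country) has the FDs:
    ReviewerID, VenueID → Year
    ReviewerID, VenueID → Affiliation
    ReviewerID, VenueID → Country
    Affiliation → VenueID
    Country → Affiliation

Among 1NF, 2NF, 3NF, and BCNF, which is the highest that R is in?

Candidate keys: {Affiliation, ReviewerID}, {Country, ReviewerID}, {ReviewerID, VenueID}. Prime attributes: {Affiliation, Country, ReviewerID, VenueID}.
Affiliation → VenueID breaks BCNF: {Affiliation}⁺ = {Affiliation, VenueID}, so {Affiliation} is not a superkey.
Since {VenueID} ⊆ prime attributes and every other non-superkey FD also has a prime right side, the schema is in 3NF.

3NF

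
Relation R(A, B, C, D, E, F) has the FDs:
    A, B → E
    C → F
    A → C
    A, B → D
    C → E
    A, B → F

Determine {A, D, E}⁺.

Start with {A, D, E}.
A → C applies; add {C} → now {A, C, D, E}.
C → F applies; add {F} → now {A, C, D, E, F}.
No further FD applies.

{A, C, D, E, F}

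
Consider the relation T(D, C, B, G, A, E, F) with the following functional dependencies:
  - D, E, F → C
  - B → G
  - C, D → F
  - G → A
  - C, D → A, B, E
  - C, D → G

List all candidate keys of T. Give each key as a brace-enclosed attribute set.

Attributes never on any right-hand side: {D} — every candidate key must contain it.
Closure of {C, D} is {A, B, C, D, E, F, G}, the whole schema; {C, D} is a candidate key.
Closure of {D, E, F} is {A, B, C, D, E, F, G}, the whole schema; {D, E, F} is a candidate key.
Any other superkey properly contains one of these, so there are no further candidate keys.

{C, D}, {D, E, F}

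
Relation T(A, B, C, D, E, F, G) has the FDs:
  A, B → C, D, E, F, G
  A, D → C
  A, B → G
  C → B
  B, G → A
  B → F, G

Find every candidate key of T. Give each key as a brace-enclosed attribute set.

{B} is a candidate key since {B}⁺ = {A, B, C, D, E, F, G} covers every attribute.
{C} is a candidate key since {C}⁺ = {A, B, C, D, E, F, G} covers every attribute.
{A, D} is a candidate key since {A, D}⁺ = {A, B, C, D, E, F, G} covers every attribute.
Any other superkey properly contains one of these, so there are no further candidate keys.

{A, D}, {B}, {C}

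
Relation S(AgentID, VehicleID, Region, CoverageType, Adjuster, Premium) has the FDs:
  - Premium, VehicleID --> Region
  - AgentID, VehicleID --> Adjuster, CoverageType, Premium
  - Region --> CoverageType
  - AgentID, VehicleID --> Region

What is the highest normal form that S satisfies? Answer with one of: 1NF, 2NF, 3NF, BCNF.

2NF

Candidate key: {AgentID, VehicleID}. Prime attributes: {AgentID, VehicleID}.
For Premium, VehicleID --> Region we have {Premium, VehicleID}⁺ = {CoverageType, Premium, Region, VehicleID}; {Premium, VehicleID} is not a superkey, so BCNF fails.
Because {Region} is non-prime and the left side of Premium, VehicleID --> Region is not a superkey, the relation is not in 3NF.
Checking every proper subset of each key, none determines a non-prime attribute — 2NF is satisfied.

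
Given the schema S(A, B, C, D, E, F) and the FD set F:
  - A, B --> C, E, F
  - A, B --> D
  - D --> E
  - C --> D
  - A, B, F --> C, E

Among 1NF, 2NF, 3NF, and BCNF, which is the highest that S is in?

2NF

Candidate key: {A, B}. Prime attributes: {A, B}.
For D --> E we have {D}⁺ = {D, E}; {D} is not a superkey, so BCNF fails.
D --> E has non-prime {E} on the right and a non-superkey on the left, so 3NF fails.
No proper subset of a key has a non-prime attribute in its closure, so there is no partial dependency; 2NF holds.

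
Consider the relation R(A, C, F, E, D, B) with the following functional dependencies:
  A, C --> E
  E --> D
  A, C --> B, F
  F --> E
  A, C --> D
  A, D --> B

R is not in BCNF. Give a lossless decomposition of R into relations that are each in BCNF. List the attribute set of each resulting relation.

Candidate key of the original relation: {A, C}.
In {A, B, C, D, E, F}, {E} is not a superkey ({E}⁺ restricted to this set is {D, E}), so split on E --> D into {D, E} and {A, B, C, E, F}.
{D, E} is in BCNF.
In {A, B, C, E, F}, {F} is not a superkey ({F}⁺ restricted to this set is {E, F}), so split on F --> E into {E, F} and {A, B, C, F}.
{E, F} is in BCNF.
In {A, B, C, F}, {A, F} is not a superkey ({A, F}⁺ restricted to this set is {A, B, F}), so split on A, F --> B into {A, B, F} and {A, C, F}.
{A, B, F} is in BCNF.
{A, C, F} is in BCNF.

{A, B, F}; {A, C, F}; {D, E}; {E, F}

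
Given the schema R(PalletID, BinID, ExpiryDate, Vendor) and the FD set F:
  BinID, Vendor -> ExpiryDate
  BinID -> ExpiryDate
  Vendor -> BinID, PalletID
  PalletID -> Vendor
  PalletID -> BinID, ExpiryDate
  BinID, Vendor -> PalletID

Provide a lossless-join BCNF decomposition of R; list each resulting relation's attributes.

Candidate keys of the original relation: {PalletID}, {Vendor}.
In {BinID, ExpiryDate, PalletID, Vendor}, {BinID} is not a superkey ({BinID}⁺ restricted to this set is {BinID, ExpiryDate}), so split on BinID -> ExpiryDate into {BinID, ExpiryDate} and {BinID, PalletID, Vendor}.
{BinID, ExpiryDate}: every determinant is a superkey — BCNF.
{BinID, PalletID, Vendor}: every determinant is a superkey — BCNF.

{BinID, ExpiryDate}; {BinID, PalletID, Vendor}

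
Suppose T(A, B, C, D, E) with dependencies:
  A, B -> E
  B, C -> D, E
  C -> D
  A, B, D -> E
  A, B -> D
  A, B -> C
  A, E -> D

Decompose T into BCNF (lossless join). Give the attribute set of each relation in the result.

Candidate key of the original relation: {A, B}.
Within {A, B, C, D, E}: {B, C}⁺ ∩ {A, B, C, D, E} = {B, C, D, E}, not the whole set, so B, C -> D, E violates BCNF; decompose into {B, C, D, E} and {A, B, C}.
Within {B, C, D, E}: {C}⁺ ∩ {B, C, D, E} = {C, D}, not the whole set, so C -> D violates BCNF; decompose into {C, D} and {B, C, E}.
{C, D} is in BCNF.
{B, C, E} is in BCNF.
{A, B, C} is in BCNF.

{A, B, C}; {B, C, E}; {C, D}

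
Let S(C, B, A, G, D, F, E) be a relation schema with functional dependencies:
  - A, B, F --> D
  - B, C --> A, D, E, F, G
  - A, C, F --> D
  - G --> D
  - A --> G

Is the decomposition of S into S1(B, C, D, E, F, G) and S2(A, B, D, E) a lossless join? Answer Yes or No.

No

S1 ∩ S2 = {B, D, E}; its closure under F is {B, D, E}.
The closure covers neither S1 nor S2 entirely; the join is not lossless.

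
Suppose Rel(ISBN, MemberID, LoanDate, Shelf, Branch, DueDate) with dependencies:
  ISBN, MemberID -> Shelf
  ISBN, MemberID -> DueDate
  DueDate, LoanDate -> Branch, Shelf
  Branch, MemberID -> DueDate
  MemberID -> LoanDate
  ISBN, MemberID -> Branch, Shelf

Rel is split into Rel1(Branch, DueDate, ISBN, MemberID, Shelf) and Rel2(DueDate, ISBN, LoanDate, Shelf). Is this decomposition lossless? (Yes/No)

Rel1 ∩ Rel2 = {DueDate, ISBN, Shelf}; its closure under F is {DueDate, ISBN, Shelf}.
Neither Rel1 nor Rel2 is contained in that closure, so the decomposition is lossy.

No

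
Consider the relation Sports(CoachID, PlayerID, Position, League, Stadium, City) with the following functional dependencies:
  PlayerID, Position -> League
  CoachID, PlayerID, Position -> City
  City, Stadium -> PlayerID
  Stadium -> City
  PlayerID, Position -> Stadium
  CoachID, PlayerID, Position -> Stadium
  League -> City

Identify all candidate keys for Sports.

{CoachID, PlayerID, Position}, {CoachID, Position, Stadium}

No FD produces {CoachID, Position}, so they must be in every candidate key.
{CoachID, PlayerID, Position}⁺ = {City, CoachID, League, PlayerID, Position, Stadium} — all of the relation — so {CoachID, PlayerID, Position} is a candidate key.
{CoachID, Position, Stadium}⁺ = {City, CoachID, League, PlayerID, Position, Stadium} — all of the relation — so {CoachID, Position, Stadium} is a candidate key.
Any other superkey properly contains one of these, so there are no further candidate keys.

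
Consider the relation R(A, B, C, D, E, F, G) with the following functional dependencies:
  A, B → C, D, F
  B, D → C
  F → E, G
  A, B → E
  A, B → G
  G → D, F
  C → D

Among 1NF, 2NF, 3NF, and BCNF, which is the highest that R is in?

Candidate key: {A, B}. Prime attributes: {A, B}.
For B, D → C we have {B, D}⁺ = {B, C, D}; {B, D} is not a superkey, so BCNF fails.
Because {C} is non-prime and the left side of B, D → C is not a superkey, the relation is not in 3NF.
Checking every proper subset of each key, none determines a non-prime attribute — 2NF is satisfied.

2NF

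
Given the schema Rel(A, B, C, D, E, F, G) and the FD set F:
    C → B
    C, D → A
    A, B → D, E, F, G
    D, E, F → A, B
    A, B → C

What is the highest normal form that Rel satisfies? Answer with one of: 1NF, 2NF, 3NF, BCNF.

3NF

Candidate keys: {A, B}, {A, C}, {C, D}, {D, E, F}. Prime attributes: {A, B, C, D, E, F}.
C → B breaks BCNF: {C}⁺ = {B, C}, so {C} is not a superkey.
Since {B} ⊆ prime attributes and every other non-superkey FD also has a prime right side, the schema is in 3NF.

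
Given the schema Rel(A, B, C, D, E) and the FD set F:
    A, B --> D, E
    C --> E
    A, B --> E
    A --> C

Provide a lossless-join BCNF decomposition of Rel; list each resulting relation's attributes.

{A, B, D}; {A, C}; {C, E}

Candidate key of the original relation: {A, B}.
Within {A, B, C, D, E}: {C}⁺ ∩ {A, B, C, D, E} = {C, E}, not the whole set, so C --> E violates BCNF; decompose into {C, E} and {A, B, C, D}.
{C, E} is in BCNF.
Within {A, B, C, D}: {A}⁺ ∩ {A, B, C, D} = {A, C}, not the whole set, so A --> C violates BCNF; decompose into {A, C} and {A, B, D}.
{A, C} is in BCNF.
{A, B, D} is in BCNF.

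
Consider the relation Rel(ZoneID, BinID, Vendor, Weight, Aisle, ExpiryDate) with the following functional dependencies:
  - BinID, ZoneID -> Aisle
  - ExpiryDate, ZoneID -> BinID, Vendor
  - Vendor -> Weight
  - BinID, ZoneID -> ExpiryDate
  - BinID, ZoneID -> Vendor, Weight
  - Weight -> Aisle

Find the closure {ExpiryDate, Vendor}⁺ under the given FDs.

Start with {ExpiryDate, Vendor}.
Vendor -> Weight applies; add {Weight} → now {ExpiryDate, Vendor, Weight}.
Weight -> Aisle applies; add {Aisle} → now {Aisle, ExpiryDate, Vendor, Weight}.
No further FD applies.

{Aisle, ExpiryDate, Vendor, Weight}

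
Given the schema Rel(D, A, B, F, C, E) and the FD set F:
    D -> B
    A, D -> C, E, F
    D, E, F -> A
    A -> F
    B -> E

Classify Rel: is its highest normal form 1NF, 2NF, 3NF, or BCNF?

Candidate keys: {A, D}, {D, F}. Prime attributes: {A, D, F}.
For D -> B we have {D}⁺ = {B, D, E}; {D} is not a superkey, so BCNF fails.
D -> B determines the non-prime attribute {B} from a non-superkey — 3NF is violated.
Since {D} ⊂ {A, D} and {D}⁺ ⊇ {B, E} with {B, E} non-prime, there is a partial dependency; 2NF fails.

1NF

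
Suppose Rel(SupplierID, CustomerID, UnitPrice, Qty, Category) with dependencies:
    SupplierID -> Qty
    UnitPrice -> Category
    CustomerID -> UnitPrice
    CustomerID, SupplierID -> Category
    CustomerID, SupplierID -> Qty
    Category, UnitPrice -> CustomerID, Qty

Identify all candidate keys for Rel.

{SupplierID} never appears on the right of any FD, so every key must include it.
Closure of {CustomerID, SupplierID} is {Category, CustomerID, Qty, SupplierID, UnitPrice}, the whole schema; {CustomerID, SupplierID} is a candidate key.
Closure of {SupplierID, UnitPrice} is {Category, CustomerID, Qty, SupplierID, UnitPrice}, the whole schema; {SupplierID, UnitPrice} is a candidate key.
Any other superkey properly contains one of these, so there are no further candidate keys.

{CustomerID, SupplierID}, {SupplierID, UnitPrice}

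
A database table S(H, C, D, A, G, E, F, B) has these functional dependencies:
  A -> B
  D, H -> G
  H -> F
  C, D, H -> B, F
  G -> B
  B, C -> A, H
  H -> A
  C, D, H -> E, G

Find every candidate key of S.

{A, C, D}, {B, C, D}, {C, D, G}, {C, D, H}

No FD produces {C, D}, so they must be in every candidate key.
{A, C, D}⁺ = {A, B, C, D, E, F, G, H}, which is every attribute, so {A, C, D} is a candidate key.
{B, C, D}⁺ = {A, B, C, D, E, F, G, H}, which is every attribute, so {B, C, D} is a candidate key.
{C, D, G}⁺ = {A, B, C, D, E, F, G, H}, which is every attribute, so {C, D, G} is a candidate key.
{C, D, H}⁺ = {A, B, C, D, E, F, G, H}, which is every attribute, so {C, D, H} is a candidate key.
Any other superkey properly contains one of these, so there are no further candidate keys.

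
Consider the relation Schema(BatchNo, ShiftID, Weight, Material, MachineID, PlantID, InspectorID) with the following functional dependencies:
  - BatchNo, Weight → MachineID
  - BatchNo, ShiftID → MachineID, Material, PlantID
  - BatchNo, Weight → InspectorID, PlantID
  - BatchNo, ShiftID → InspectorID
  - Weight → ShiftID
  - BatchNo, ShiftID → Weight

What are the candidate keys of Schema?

{BatchNo, ShiftID}, {BatchNo, Weight}

Attributes never on any right-hand side: {BatchNo} — every candidate key must contain it.
{BatchNo, ShiftID}⁺ = {BatchNo, InspectorID, MachineID, Material, PlantID, ShiftID, Weight} — all of the relation — so {BatchNo, ShiftID} is a candidate key.
{BatchNo, Weight}⁺ = {BatchNo, InspectorID, MachineID, Material, PlantID, ShiftID, Weight} — all of the relation — so {BatchNo, Weight} is a candidate key.
No proper subset of any of these is a key, and no other minimal superkey exists.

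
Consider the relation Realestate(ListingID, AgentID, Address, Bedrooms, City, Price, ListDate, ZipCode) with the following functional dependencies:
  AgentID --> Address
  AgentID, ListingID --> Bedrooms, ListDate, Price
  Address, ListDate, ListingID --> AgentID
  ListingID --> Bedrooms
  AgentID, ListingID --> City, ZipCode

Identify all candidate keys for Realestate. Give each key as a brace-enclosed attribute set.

{Address, ListDate, ListingID}, {AgentID, ListingID}

{ListingID} never appears on the right of any FD, so every key must include it.
Closure of {AgentID, ListingID} is {Address, AgentID, Bedrooms, City, ListDate, ListingID, Price, ZipCode}, the whole schema; {AgentID, ListingID} is a candidate key.
Closure of {Address, ListDate, ListingID} is {Address, AgentID, Bedrooms, City, ListDate, ListingID, Price, ZipCode}, the whole schema; {Address, ListDate, ListingID} is a candidate key.
Any other superkey properly contains one of these, so there are no further candidate keys.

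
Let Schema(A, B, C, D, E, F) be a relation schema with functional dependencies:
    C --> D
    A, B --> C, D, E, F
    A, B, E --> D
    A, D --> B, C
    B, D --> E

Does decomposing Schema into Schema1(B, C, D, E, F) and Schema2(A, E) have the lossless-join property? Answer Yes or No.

No

The shared attributes are {E} and {E}⁺ = {E}.
Schema1 ⊄ {E} and Schema2 ⊄ {E}, so the split is lossy.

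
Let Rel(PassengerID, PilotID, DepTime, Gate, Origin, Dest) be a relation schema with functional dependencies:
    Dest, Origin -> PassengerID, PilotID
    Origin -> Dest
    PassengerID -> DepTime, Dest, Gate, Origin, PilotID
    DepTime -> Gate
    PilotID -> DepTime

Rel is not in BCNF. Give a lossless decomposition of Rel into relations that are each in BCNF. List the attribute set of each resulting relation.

{DepTime, Gate}; {DepTime, PilotID}; {Dest, Origin, PassengerID, PilotID}

Candidate keys of the original relation: {Origin}, {PassengerID}.
{DepTime, Dest, Gate, Origin, PassengerID, PilotID}: {DepTime} determines {DepTime, Gate} here but is not a superkey — split on DepTime -> Gate, giving {DepTime, Gate} and {DepTime, Dest, Origin, PassengerID, PilotID}.
{DepTime, Gate}: every determinant is a superkey — BCNF.
{DepTime, Dest, Origin, PassengerID, PilotID}: {PilotID} determines {DepTime, PilotID} here but is not a superkey — split on PilotID -> DepTime, giving {DepTime, PilotID} and {Dest, Origin, PassengerID, PilotID}.
{DepTime, PilotID}: every determinant is a superkey — BCNF.
{Dest, Origin, PassengerID, PilotID}: every determinant is a superkey — BCNF.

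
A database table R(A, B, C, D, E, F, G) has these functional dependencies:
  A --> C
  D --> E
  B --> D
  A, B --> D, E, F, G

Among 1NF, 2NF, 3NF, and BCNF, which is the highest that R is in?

Candidate key: {A, B}. Prime attributes: {A, B}.
For A --> C we have {A}⁺ = {A, C}; {A} is not a superkey, so BCNF fails.
A --> C determines the non-prime attribute {C} from a non-superkey — 3NF is violated.
The proper key subset {A} of {A, B} determines non-prime {C}, so the relation is not even in 2NF.

1NF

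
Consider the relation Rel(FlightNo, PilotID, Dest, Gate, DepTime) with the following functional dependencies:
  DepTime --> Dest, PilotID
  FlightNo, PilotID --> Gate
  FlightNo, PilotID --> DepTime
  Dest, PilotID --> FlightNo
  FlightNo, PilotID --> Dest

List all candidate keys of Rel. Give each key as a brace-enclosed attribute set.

{DepTime}⁺ = {DepTime, Dest, FlightNo, Gate, PilotID}, which is every attribute, so {DepTime} is a candidate key.
{Dest, PilotID}⁺ = {DepTime, Dest, FlightNo, Gate, PilotID}, which is every attribute, so {Dest, PilotID} is a candidate key.
{FlightNo, PilotID}⁺ = {DepTime, Dest, FlightNo, Gate, PilotID}, which is every attribute, so {FlightNo, PilotID} is a candidate key.
No proper subset of any of these is a key, and no other minimal superkey exists.

{DepTime}, {Dest, PilotID}, {FlightNo, PilotID}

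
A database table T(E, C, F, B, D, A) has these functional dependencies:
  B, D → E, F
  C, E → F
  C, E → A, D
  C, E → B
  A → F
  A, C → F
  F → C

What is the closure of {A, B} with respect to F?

Start with {A, B}.
A → F applies; add {F} → now {A, B, F}.
F → C applies; add {C} → now {A, B, C, F}.
No further FD applies.

{A, B, C, F}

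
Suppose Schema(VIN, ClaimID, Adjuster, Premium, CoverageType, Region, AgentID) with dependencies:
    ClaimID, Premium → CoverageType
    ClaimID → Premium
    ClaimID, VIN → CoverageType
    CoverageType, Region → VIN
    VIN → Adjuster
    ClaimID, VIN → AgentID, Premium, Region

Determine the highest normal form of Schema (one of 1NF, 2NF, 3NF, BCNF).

1NF

Candidate keys: {ClaimID, Region}, {ClaimID, VIN}. Prime attributes: {ClaimID, Region, VIN}.
ClaimID, Premium → CoverageType: {ClaimID, Premium}⁺ = {ClaimID, CoverageType, Premium}, which is not all of the attributes, so the left side is not a superkey — BCNF is violated.
ClaimID, Premium → CoverageType has non-prime {CoverageType} on the right and a non-superkey on the left, so 3NF fails.
Since {ClaimID} ⊂ {ClaimID, Region} and {ClaimID}⁺ ⊇ {CoverageType, Premium} with {CoverageType, Premium} non-prime, there is a partial dependency; 2NF fails.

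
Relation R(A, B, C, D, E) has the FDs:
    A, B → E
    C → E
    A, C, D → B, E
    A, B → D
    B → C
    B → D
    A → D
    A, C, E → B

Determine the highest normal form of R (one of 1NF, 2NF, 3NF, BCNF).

Candidate keys: {A, B}, {A, C}. Prime attributes: {A, B, C}.
For C → E we have {C}⁺ = {C, E}; {C} is not a superkey, so BCNF fails.
Because {E} is non-prime and the left side of C → E is not a superkey, the relation is not in 3NF.
{A} is a proper subset of the key {A, B}, and {A}⁺ contains the non-prime attribute {D} — a partial dependency, so 2NF is violated.

1NF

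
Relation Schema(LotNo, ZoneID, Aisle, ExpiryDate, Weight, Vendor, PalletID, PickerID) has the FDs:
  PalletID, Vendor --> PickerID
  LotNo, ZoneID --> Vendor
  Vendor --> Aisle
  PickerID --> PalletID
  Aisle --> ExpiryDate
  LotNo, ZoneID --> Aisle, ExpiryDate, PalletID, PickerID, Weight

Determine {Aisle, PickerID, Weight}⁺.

Start with {Aisle, PickerID, Weight}.
PickerID --> PalletID applies; add {PalletID} → now {Aisle, PalletID, PickerID, Weight}.
Aisle --> ExpiryDate applies; add {ExpiryDate} → now {Aisle, ExpiryDate, PalletID, PickerID, Weight}.
No further FD applies.

{Aisle, ExpiryDate, PalletID, PickerID, Weight}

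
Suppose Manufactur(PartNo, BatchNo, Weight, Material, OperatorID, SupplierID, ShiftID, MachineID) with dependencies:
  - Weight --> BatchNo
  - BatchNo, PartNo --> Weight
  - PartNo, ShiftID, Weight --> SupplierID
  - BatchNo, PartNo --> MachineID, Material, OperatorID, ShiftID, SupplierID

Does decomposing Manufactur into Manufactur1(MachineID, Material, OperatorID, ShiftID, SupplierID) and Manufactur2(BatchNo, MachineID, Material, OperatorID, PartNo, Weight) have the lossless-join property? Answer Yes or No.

No

Common attributes: {MachineID, Material, OperatorID}; their closure is {MachineID, Material, OperatorID}.
Neither Manufactur1 nor Manufactur2 is contained in that closure, so the decomposition is lossy.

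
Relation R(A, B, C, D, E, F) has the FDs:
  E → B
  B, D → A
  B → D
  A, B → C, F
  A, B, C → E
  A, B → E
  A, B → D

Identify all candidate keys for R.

{B}, {E}

{B} is a candidate key since {B}⁺ = {A, B, C, D, E, F} covers every attribute.
{E} is a candidate key since {E}⁺ = {A, B, C, D, E, F} covers every attribute.
Any other superkey properly contains one of these, so there are no further candidate keys.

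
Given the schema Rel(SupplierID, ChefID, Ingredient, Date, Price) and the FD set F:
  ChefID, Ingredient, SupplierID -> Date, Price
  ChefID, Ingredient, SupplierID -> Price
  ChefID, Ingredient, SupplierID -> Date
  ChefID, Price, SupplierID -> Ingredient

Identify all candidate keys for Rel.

Attributes never on any right-hand side: {ChefID, SupplierID} — every candidate key must contain all of them.
Closure of {ChefID, Ingredient, SupplierID} is {ChefID, Date, Ingredient, Price, SupplierID}, the whole schema; {ChefID, Ingredient, SupplierID} is a candidate key.
Closure of {ChefID, Price, SupplierID} is {ChefID, Date, Ingredient, Price, SupplierID}, the whole schema; {ChefID, Price, SupplierID} is a candidate key.
Any other superkey properly contains one of these, so there are no further candidate keys.

{ChefID, Ingredient, SupplierID}, {ChefID, Price, SupplierID}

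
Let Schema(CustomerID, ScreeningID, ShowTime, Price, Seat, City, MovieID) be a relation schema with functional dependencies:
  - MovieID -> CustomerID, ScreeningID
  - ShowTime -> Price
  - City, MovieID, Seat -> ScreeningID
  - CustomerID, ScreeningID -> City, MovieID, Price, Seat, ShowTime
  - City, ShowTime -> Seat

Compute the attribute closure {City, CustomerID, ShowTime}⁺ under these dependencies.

{City, CustomerID, Price, Seat, ShowTime}

Start with {City, CustomerID, ShowTime}.
ShowTime -> Price applies; add {Price} → now {City, CustomerID, Price, ShowTime}.
City, ShowTime -> Seat applies; add {Seat} → now {City, CustomerID, Price, Seat, ShowTime}.
No further FD applies.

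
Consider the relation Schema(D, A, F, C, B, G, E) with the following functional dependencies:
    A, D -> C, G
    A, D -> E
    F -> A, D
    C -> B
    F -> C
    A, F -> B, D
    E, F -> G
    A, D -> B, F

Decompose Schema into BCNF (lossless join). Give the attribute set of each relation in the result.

{A, C, D, E, F, G}; {B, C}

Candidate keys of the original relation: {A, D}, {F}.
In {A, B, C, D, E, F, G}, {C} is not a superkey ({C}⁺ restricted to this set is {B, C}), so split on C -> B into {B, C} and {A, C, D, E, F, G}.
{B, C}: every determinant is a superkey — BCNF.
{A, C, D, E, F, G}: every determinant is a superkey — BCNF.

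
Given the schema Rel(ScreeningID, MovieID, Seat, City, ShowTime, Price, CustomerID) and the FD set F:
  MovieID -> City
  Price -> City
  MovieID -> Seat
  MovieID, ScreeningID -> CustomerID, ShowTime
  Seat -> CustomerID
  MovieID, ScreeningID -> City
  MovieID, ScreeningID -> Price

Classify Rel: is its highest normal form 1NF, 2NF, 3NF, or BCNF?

1NF

Candidate key: {MovieID, ScreeningID}. Prime attributes: {MovieID, ScreeningID}.
MovieID -> City: {MovieID}⁺ = {City, CustomerID, MovieID, Seat}, which is not all of the attributes, so the left side is not a superkey — BCNF is violated.
Because {City} is non-prime and the left side of MovieID -> City is not a superkey, the relation is not in 3NF.
{MovieID} is a proper subset of the key {MovieID, ScreeningID}, and {MovieID}⁺ contains the non-prime attributes {City, CustomerID, Seat} — a partial dependency, so 2NF is violated.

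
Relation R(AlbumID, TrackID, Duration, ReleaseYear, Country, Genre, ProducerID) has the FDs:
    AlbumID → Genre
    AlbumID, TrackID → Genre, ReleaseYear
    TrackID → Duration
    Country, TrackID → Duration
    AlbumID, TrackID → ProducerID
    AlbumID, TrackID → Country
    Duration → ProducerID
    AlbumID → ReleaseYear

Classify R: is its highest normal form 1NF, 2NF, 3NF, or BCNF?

1NF

Candidate key: {AlbumID, TrackID}. Prime attributes: {AlbumID, TrackID}.
For AlbumID → Genre we have {AlbumID}⁺ = {AlbumID, Genre, ReleaseYear}; {AlbumID} is not a superkey, so BCNF fails.
Because {Genre} is non-prime and the left side of AlbumID → Genre is not a superkey, the relation is not in 3NF.
The proper key subset {AlbumID} of {AlbumID, TrackID} determines non-prime {Genre, ReleaseYear}, so the relation is not even in 2NF.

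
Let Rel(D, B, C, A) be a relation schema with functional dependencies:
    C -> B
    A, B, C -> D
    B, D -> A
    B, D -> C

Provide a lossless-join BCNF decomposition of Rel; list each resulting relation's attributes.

Candidate keys of the original relation: {A, C}, {B, D}, {C, D}.
{A, B, C, D}: {C} determines {B, C} here but is not a superkey — split on C -> B, giving {B, C} and {A, C, D}.
{B, C} has no BCNF violation.
{A, C, D} has no BCNF violation.

{A, C, D}; {B, C}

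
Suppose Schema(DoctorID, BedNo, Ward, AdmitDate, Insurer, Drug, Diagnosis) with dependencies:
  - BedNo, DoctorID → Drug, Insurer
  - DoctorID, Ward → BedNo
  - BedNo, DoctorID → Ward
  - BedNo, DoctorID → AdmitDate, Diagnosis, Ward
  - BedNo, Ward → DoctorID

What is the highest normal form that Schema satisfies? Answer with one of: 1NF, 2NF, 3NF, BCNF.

Candidate keys: {BedNo, DoctorID}, {BedNo, Ward}, {DoctorID, Ward}. Prime attributes: {BedNo, DoctorID, Ward}.
The left-hand side of every FD is a superkey, so BCNF is satisfied.

BCNF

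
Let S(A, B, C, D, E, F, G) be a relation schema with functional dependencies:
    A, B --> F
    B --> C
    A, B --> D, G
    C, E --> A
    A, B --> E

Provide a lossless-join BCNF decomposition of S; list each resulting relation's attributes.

{A, B, D, E, F, G}; {B, C}

Candidate keys of the original relation: {A, B}, {B, E}.
Within {A, B, C, D, E, F, G}: {B}⁺ ∩ {A, B, C, D, E, F, G} = {B, C}, not the whole set, so B --> C violates BCNF; decompose into {B, C} and {A, B, D, E, F, G}.
{B, C} is in BCNF.
{A, B, D, E, F, G} is in BCNF.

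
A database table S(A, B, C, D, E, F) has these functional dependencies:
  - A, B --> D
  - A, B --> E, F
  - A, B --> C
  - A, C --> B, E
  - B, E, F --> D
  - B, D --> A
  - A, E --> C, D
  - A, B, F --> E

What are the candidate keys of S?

{A, B}, {A, C}, {A, E}, {B, D}, {B, E, F}

{A, B} is a candidate key since {A, B}⁺ = {A, B, C, D, E, F} covers every attribute.
{A, C} is a candidate key since {A, C}⁺ = {A, B, C, D, E, F} covers every attribute.
{A, E} is a candidate key since {A, E}⁺ = {A, B, C, D, E, F} covers every attribute.
{B, D} is a candidate key since {B, D}⁺ = {A, B, C, D, E, F} covers every attribute.
{B, E, F} is a candidate key since {B, E, F}⁺ = {A, B, C, D, E, F} covers every attribute.
These are minimal and exhaustive — every other superkey contains one of them.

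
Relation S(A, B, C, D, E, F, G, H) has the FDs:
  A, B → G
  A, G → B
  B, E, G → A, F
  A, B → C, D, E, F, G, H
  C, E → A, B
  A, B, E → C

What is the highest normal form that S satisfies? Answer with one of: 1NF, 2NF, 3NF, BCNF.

Candidate keys: {A, B}, {A, G}, {B, E, G}, {C, E}. Prime attributes: {A, B, C, E, G}.
The left-hand side of every FD is a superkey, so BCNF is satisfied.

BCNF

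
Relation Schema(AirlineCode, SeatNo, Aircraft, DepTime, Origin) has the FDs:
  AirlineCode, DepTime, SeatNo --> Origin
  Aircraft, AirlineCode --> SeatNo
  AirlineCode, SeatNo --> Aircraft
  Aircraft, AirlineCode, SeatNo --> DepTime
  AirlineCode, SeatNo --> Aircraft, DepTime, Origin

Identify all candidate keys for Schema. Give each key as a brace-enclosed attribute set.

No FD produces {AirlineCode}, so it must be in every candidate key.
Closure of {Aircraft, AirlineCode} is {Aircraft, AirlineCode, DepTime, Origin, SeatNo}, the whole schema; {Aircraft, AirlineCode} is a candidate key.
Closure of {AirlineCode, SeatNo} is {Aircraft, AirlineCode, DepTime, Origin, SeatNo}, the whole schema; {AirlineCode, SeatNo} is a candidate key.
Any other superkey properly contains one of these, so there are no further candidate keys.

{Aircraft, AirlineCode}, {AirlineCode, SeatNo}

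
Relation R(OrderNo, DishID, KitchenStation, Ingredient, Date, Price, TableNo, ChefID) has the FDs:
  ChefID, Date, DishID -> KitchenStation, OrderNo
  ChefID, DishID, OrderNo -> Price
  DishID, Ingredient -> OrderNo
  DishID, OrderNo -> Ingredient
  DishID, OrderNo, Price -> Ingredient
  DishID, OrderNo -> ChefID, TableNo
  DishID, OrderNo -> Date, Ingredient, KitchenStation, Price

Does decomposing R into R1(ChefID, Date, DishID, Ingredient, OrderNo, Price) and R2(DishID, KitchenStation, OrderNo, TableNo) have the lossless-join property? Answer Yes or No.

Common attributes: {DishID, OrderNo}; their closure is {ChefID, Date, DishID, Ingredient, KitchenStation, OrderNo, Price, TableNo}.
R1 is contained in that closure, so R1 ∩ R2 -> R1 holds and the join is lossless.

Yes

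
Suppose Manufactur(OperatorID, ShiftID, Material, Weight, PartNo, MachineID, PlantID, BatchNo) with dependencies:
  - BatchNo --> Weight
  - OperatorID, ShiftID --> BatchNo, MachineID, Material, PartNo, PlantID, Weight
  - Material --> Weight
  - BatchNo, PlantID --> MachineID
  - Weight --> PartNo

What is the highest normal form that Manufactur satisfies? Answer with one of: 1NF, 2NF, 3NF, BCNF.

2NF

Candidate key: {OperatorID, ShiftID}. Prime attributes: {OperatorID, ShiftID}.
For BatchNo --> Weight we have {BatchNo}⁺ = {BatchNo, PartNo, Weight}; {BatchNo} is not a superkey, so BCNF fails.
BatchNo --> Weight determines the non-prime attribute {Weight} from a non-superkey — 3NF is violated.
No non-prime attribute depends on a proper subset of any candidate key, so 2NF holds.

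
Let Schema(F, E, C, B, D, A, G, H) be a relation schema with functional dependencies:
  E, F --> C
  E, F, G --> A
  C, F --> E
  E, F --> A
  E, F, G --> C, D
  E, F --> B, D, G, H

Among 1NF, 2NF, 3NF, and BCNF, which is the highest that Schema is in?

Candidate keys: {C, F}, {E, F}. Prime attributes: {C, E, F}.
Every FD has a superkey on the left, so the relation is in BCNF.

BCNF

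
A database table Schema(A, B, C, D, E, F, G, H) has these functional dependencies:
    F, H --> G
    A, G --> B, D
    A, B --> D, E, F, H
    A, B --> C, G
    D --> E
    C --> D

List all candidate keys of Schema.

{A} never appears on the right of any FD, so every key must include it.
{A, B} is a candidate key since {A, B}⁺ = {A, B, C, D, E, F, G, H} covers every attribute.
{A, G} is a candidate key since {A, G}⁺ = {A, B, C, D, E, F, G, H} covers every attribute.
{A, F, H} is a candidate key since {A, F, H}⁺ = {A, B, C, D, E, F, G, H} covers every attribute.
These are minimal and exhaustive — every other superkey contains one of them.

{A, B}, {A, F, H}, {A, G}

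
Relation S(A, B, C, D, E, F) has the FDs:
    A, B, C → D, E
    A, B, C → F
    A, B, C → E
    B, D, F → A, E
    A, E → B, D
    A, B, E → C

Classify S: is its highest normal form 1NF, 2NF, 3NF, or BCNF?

Candidate keys: {A, B, C}, {A, E}, {B, D, F}. Prime attributes: {A, B, C, D, E, F}.
The left-hand side of every FD is a superkey, so BCNF is satisfied.

BCNF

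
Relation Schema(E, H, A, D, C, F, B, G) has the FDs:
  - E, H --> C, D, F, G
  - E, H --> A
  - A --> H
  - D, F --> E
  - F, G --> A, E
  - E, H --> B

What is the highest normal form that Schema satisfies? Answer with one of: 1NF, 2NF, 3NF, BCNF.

Candidate keys: {A, D, F}, {A, E}, {D, F, H}, {E, H}, {F, G}. Prime attributes: {A, D, E, F, G, H}.
A --> H: {A}⁺ = {A, H}, which is not all of the attributes, so the left side is not a superkey — BCNF is violated.
Since {H} ⊆ prime attributes and every other non-superkey FD also has a prime right side, the schema is in 3NF.

3NF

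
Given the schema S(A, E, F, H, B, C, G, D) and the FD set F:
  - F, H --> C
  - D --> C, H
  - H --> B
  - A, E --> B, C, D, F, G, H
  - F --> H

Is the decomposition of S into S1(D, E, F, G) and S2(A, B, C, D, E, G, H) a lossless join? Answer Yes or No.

Common attributes: {D, E, G}; their closure is {B, C, D, E, G, H}.
Neither S1 nor S2 is contained in that closure, so the decomposition is lossy.

No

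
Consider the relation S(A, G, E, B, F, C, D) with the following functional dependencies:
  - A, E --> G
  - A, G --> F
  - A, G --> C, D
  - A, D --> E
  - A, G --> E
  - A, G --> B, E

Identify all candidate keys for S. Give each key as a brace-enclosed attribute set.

{A, D}, {A, E}, {A, G}

No FD produces {A}, so it must be in every candidate key.
{A, D} is a candidate key since {A, D}⁺ = {A, B, C, D, E, F, G} covers every attribute.
{A, E} is a candidate key since {A, E}⁺ = {A, B, C, D, E, F, G} covers every attribute.
{A, G} is a candidate key since {A, G}⁺ = {A, B, C, D, E, F, G} covers every attribute.
No proper subset of any of these is a key, and no other minimal superkey exists.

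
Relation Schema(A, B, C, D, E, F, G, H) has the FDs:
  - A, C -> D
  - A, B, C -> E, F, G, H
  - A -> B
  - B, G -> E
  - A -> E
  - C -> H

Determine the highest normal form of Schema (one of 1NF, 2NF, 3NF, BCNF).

Candidate key: {A, C}. Prime attributes: {A, C}.
A -> B: {A}⁺ = {A, B, E}, which is not all of the attributes, so the left side is not a superkey — BCNF is violated.
A -> B determines the non-prime attribute {B} from a non-superkey — 3NF is violated.
Since {A} ⊂ {A, C} and {A}⁺ ⊇ {B, E} with {B, E} non-prime, there is a partial dependency; 2NF fails.

1NF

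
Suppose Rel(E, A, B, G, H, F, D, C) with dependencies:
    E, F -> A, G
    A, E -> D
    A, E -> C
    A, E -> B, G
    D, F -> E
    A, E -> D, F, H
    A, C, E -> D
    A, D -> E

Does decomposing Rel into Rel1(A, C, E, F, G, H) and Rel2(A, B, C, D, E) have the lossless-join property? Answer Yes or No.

Common attributes: {A, C, E}; their closure is {A, B, C, D, E, F, G, H}.
Rel1 is contained in that closure, so Rel1 ∩ Rel2 -> Rel1 holds and the join is lossless.

Yes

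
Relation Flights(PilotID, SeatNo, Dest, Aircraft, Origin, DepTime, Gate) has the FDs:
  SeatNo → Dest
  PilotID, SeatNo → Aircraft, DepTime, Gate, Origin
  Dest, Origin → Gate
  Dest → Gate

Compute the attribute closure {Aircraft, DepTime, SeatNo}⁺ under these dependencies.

{Aircraft, DepTime, Dest, Gate, SeatNo}

Start with {Aircraft, DepTime, SeatNo}.
SeatNo → Dest applies; add {Dest} → now {Aircraft, DepTime, Dest, SeatNo}.
Dest → Gate applies; add {Gate} → now {Aircraft, DepTime, Dest, Gate, SeatNo}.
No further FD applies.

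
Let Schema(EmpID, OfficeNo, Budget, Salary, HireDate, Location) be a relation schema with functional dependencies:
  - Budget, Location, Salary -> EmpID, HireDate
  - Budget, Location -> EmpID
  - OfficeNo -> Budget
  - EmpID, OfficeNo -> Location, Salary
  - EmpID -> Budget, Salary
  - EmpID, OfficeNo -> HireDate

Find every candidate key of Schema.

{EmpID, OfficeNo}, {Location, OfficeNo}

Attributes never on any right-hand side: {OfficeNo} — every candidate key must contain it.
{EmpID, OfficeNo}⁺ = {Budget, EmpID, HireDate, Location, OfficeNo, Salary} — all of the relation — so {EmpID, OfficeNo} is a candidate key.
{Location, OfficeNo}⁺ = {Budget, EmpID, HireDate, Location, OfficeNo, Salary} — all of the relation — so {Location, OfficeNo} is a candidate key.
These are minimal and exhaustive — every other superkey contains one of them.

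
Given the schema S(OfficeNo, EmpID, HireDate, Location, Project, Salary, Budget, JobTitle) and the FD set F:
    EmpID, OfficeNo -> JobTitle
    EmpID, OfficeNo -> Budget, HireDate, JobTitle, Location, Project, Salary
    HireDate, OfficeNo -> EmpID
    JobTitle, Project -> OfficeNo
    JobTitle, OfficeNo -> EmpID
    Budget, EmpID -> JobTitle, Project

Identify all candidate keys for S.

{Budget, EmpID}⁺ = {Budget, EmpID, HireDate, JobTitle, Location, OfficeNo, Project, Salary} — all of the relation — so {Budget, EmpID} is a candidate key.
{EmpID, OfficeNo}⁺ = {Budget, EmpID, HireDate, JobTitle, Location, OfficeNo, Project, Salary} — all of the relation — so {EmpID, OfficeNo} is a candidate key.
{HireDate, OfficeNo}⁺ = {Budget, EmpID, HireDate, JobTitle, Location, OfficeNo, Project, Salary} — all of the relation — so {HireDate, OfficeNo} is a candidate key.
{JobTitle, OfficeNo}⁺ = {Budget, EmpID, HireDate, JobTitle, Location, OfficeNo, Project, Salary} — all of the relation — so {JobTitle, OfficeNo} is a candidate key.
{JobTitle, Project}⁺ = {Budget, EmpID, HireDate, JobTitle, Location, OfficeNo, Project, Salary} — all of the relation — so {JobTitle, Project} is a candidate key.
These are minimal and exhaustive — every other superkey contains one of them.

{Budget, EmpID}, {EmpID, OfficeNo}, {HireDate, OfficeNo}, {JobTitle, OfficeNo}, {JobTitle, Project}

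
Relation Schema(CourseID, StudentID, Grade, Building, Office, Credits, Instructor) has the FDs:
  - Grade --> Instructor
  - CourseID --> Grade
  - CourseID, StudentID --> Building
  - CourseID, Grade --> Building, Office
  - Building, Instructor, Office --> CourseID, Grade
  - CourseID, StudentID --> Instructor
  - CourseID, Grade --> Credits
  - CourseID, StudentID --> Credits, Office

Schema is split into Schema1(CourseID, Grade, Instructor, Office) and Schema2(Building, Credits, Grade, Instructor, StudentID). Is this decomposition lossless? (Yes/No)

The shared attributes are {Grade, Instructor} and {Grade, Instructor}⁺ = {Grade, Instructor}.
Schema1 ⊄ {Grade, Instructor} and Schema2 ⊄ {Grade, Instructor}, so the split is lossy.

No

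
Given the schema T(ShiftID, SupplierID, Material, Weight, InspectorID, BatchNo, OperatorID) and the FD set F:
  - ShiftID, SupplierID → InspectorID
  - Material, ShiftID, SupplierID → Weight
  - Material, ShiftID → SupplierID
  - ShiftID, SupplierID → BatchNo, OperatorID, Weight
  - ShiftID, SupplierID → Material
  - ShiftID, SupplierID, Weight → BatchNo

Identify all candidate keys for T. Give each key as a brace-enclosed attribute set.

{Material, ShiftID}, {ShiftID, SupplierID}

No FD produces {ShiftID}, so it must be in every candidate key.
{Material, ShiftID} is a candidate key since {Material, ShiftID}⁺ = {BatchNo, InspectorID, Material, OperatorID, ShiftID, SupplierID, Weight} covers every attribute.
{ShiftID, SupplierID} is a candidate key since {ShiftID, SupplierID}⁺ = {BatchNo, InspectorID, Material, OperatorID, ShiftID, SupplierID, Weight} covers every attribute.
No proper subset of any of these is a key, and no other minimal superkey exists.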